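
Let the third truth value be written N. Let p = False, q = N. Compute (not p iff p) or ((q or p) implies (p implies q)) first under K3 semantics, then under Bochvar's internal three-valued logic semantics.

In K3: not p = not False = True
not p iff p = True iff False = False
q or p = N or False = N
p implies q = False implies N = True  [not False or N]
(q or p) implies (p implies q) = N implies True = True
(not p iff p) or ((q or p) implies (p implies q)) = False or True = True
In Bochvar's internal three-valued logic: not p = not False = True
not p iff p = True iff False = False
q or p = N or False = N
p implies q = False implies N = N  [any arg is the third value ⇒ result is the third value]
(q or p) implies (p implies q) = N implies N = N
(not p iff p) or ((q or p) implies (p implies q)) = False or N = N
They differ because K3 and Bochvar's internal three-valued logic treat N differently under the binary connectives.

True; N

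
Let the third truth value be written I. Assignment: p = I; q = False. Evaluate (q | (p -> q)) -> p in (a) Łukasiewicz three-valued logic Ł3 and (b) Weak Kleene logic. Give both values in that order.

In Łukasiewicz three-valued logic Ł3: p -> q = I -> False = I  [min(1, 1−½+0)]
q | (p -> q) = False | I = I
(q | (p -> q)) -> p = I -> I = True
In Weak Kleene logic: p -> q = I -> False = I  [any arg is the third value ⇒ result is the third value]
q | (p -> q) = False | I = I
(q | (p -> q)) -> p = I -> I = I
They differ because Łukasiewicz three-valued logic Ł3 and Weak Kleene logic treat I differently under the binary connectives.

True; I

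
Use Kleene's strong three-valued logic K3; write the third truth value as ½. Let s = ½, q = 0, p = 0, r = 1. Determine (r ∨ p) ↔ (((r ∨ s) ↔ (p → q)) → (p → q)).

r ∨ p = 1 ∨ 0 = 1
r ∨ s = 1 ∨ ½ = 1
p → q = 0 → 0 = 1
(r ∨ s) ↔ (p → q) = 1 ↔ 1 = 1
p → q = 0 → 0 = 1
((r ∨ s) ↔ (p → q)) → (p → q) = 1 → 1 = 1
(r ∨ p) ↔ (((r ∨ s) ↔ (p → q)) → (p → q)) = 1 ↔ 1 = 1

1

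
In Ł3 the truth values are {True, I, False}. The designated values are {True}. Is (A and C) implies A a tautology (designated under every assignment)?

Every assignment of A, C over {True, I, False} gives a value in {True}.
In particular, with A=I, C=I: (A and C) implies A = True.

Yes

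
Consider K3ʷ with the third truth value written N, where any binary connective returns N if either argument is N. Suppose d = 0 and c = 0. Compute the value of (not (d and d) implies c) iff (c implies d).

d and d = 0 and 0 = 0
not (d and d) = not 0 = 1
not (d and d) implies c = 1 implies 0 = 0
c implies d = 0 implies 0 = 1
(not (d and d) implies c) iff (c implies d) = 0 iff 1 = 0

0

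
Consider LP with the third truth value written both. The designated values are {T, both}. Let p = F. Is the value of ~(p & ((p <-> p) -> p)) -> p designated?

p <-> p = F <-> F = T
(p <-> p) -> p = T -> F = F
p & ((p <-> p) -> p) = F & F = F
~(p & ((p <-> p) -> p)) = ~F = T
~(p & ((p <-> p) -> p)) -> p = T -> F = F
F ∉ {T, both}.

No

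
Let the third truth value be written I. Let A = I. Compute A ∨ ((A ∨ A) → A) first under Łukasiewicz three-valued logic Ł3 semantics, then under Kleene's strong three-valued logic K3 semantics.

In Łukasiewicz three-valued logic Ł3: A ∨ A = I ∨ I = I
(A ∨ A) → A = I → I = true  [min(1, 1−½+½)]
A ∨ ((A ∨ A) → A) = I ∨ true = true
In Kleene's strong three-valued logic K3: A ∨ A = I ∨ I = I
(A ∨ A) → A = I → I = I  [¬I ∨ I]
A ∨ ((A ∨ A) → A) = I ∨ I = I
They differ because Łukasiewicz three-valued logic Ł3 and Kleene's strong three-valued logic K3 treat I differently under implication.

true; I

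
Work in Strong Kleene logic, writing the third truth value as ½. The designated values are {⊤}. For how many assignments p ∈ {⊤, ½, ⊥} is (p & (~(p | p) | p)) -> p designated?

2

p=⊤: ⊤ ✓
p=½: ½ ·
p=⊥: ⊤ ✓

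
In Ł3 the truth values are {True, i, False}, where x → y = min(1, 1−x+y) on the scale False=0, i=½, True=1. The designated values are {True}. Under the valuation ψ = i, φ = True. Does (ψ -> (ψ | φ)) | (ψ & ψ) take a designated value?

Yes

ψ | φ = i | True = True
ψ -> (ψ | φ) = i -> True = True  [min(1, 1−½+1)]
ψ & ψ = i & i = i
(ψ -> (ψ | φ)) | (ψ & ψ) = True | i = True
True ∈ {True}.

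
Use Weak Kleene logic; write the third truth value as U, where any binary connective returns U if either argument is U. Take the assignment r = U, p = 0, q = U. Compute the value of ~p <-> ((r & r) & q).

U

~p = ~0 = 1
r & r = U & U = U
(r & r) & q = U & U = U
~p <-> ((r & r) & q) = 1 <-> U = U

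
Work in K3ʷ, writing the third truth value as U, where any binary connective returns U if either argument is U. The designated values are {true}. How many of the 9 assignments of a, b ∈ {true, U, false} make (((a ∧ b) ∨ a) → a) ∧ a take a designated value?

Designated under: (a=true, b=true); (a=true, b=false).

2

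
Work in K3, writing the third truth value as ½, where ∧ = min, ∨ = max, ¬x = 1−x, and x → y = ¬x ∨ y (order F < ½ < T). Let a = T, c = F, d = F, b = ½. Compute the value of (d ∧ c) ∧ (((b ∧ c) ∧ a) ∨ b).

d ∧ c = F ∧ F = F
b ∧ c = ½ ∧ F = F
(b ∧ c) ∧ a = F ∧ T = F
((b ∧ c) ∧ a) ∨ b = F ∨ ½ = ½
(d ∧ c) ∧ (((b ∧ c) ∧ a) ∨ b) = F ∧ ½ = F

F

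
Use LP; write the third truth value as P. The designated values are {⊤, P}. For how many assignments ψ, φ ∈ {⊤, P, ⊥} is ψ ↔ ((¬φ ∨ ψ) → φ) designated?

Of the 9 assignments, 7 give a value in {⊤, P}.

7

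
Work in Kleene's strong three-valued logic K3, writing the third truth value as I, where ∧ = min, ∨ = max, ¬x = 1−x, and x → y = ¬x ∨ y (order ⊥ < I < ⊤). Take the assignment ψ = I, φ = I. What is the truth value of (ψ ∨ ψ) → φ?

ψ ∨ ψ = I ∨ I = I
(ψ ∨ ψ) → φ = I → I = I

I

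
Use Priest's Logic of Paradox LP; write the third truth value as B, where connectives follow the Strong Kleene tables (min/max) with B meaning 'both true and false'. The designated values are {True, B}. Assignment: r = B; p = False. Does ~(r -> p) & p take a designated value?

r -> p = B -> False = B  [~B | False]
~(r -> p) = ~B = B
~(r -> p) & p = B & False = False
False ∉ {True, B}.

No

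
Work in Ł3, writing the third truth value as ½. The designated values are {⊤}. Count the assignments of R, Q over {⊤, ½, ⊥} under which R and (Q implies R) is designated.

Designated under: (R=⊤, Q=⊤); (R=⊤, Q=½); (R=⊤, Q=⊥).

3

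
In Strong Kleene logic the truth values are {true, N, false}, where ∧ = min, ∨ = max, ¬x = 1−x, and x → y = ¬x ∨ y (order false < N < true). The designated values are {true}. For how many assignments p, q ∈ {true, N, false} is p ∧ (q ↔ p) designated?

Designated under: (p=true, q=true).

1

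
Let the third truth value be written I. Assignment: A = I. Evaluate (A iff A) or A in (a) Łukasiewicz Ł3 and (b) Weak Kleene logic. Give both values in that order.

true; I

In Łukasiewicz Ł3: A iff A = I iff I = true  [1 − |½−½|]
(A iff A) or A = true or I = true
In Weak Kleene logic: A iff A = I iff I = I
(A iff A) or A = I or I = I
They differ because Łukasiewicz Ł3 and Weak Kleene logic treat I differently under the binary connectives.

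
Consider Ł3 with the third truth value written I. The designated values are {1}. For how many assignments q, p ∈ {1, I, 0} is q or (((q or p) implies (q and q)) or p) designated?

8

Of the 9 assignments, 8 give a value in {1}.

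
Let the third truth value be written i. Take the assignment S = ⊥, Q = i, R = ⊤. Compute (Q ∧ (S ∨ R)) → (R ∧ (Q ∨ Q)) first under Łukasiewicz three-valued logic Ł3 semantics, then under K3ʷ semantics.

⊤; i

In Łukasiewicz three-valued logic Ł3: S ∨ R = ⊥ ∨ ⊤ = ⊤
Q ∧ (S ∨ R) = i ∧ ⊤ = i
Q ∨ Q = i ∨ i = i
R ∧ (Q ∨ Q) = ⊤ ∧ i = i
(Q ∧ (S ∨ R)) → (R ∧ (Q ∨ Q)) = i → i = ⊤  [min(1, 1−½+½)]
In K3ʷ: S ∨ R = ⊥ ∨ ⊤ = ⊤
Q ∧ (S ∨ R) = i ∧ ⊤ = i
Q ∨ Q = i ∨ i = i
R ∧ (Q ∨ Q) = ⊤ ∧ i = i
(Q ∧ (S ∨ R)) → (R ∧ (Q ∨ Q)) = i → i = i  [any arg is the third value ⇒ result is the third value]
They differ because Łukasiewicz three-valued logic Ł3 and K3ʷ treat i differently under the binary connectives.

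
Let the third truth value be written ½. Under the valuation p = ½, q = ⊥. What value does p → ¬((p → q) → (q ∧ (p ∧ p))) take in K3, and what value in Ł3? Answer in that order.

½; ⊤

In K3: p → q = ½ → ⊥ = ½  [¬½ ∨ ⊥]
p ∧ p = ½ ∧ ½ = ½
q ∧ (p ∧ p) = ⊥ ∧ ½ = ⊥
(p → q) → (q ∧ (p ∧ p)) = ½ → ⊥ = ½
¬((p → q) → (q ∧ (p ∧ p))) = ¬½ = ½
p → ¬((p → q) → (q ∧ (p ∧ p))) = ½ → ½ = ½
In Ł3: p → q = ½ → ⊥ = ½  [min(1, 1−½+0)]
p ∧ p = ½ ∧ ½ = ½
q ∧ (p ∧ p) = ⊥ ∧ ½ = ⊥
(p → q) → (q ∧ (p ∧ p)) = ½ → ⊥ = ½
¬((p → q) → (q ∧ (p ∧ p))) = ¬½ = ½
p → ¬((p → q) → (q ∧ (p ∧ p))) = ½ → ½ = ⊤
They differ because K3 and Ł3 treat ½ differently under implication.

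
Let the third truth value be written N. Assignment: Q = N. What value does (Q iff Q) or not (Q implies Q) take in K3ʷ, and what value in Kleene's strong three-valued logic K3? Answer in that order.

In K3ʷ: Q iff Q = N iff N = N
Q implies Q = N implies N = N
not (Q implies Q) = not N = N
(Q iff Q) or not (Q implies Q) = N or N = N
In Kleene's strong three-valued logic K3: Q iff Q = N iff N = N
Q implies Q = N implies N = N  [not N or N]
not (Q implies Q) = not N = N
(Q iff Q) or not (Q implies Q) = N or N = N

N; N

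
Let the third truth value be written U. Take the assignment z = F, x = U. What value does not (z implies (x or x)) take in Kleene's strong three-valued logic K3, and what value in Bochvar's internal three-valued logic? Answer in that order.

F; U

In Kleene's strong three-valued logic K3: x or x = U or U = U
z implies (x or x) = F implies U = T
not (z implies (x or x)) = not T = F
In Bochvar's internal three-valued logic: x or x = U or U = U
z implies (x or x) = F implies U = U  [any arg is the third value ⇒ result is the third value]
not (z implies (x or x)) = not U = U
They differ because Kleene's strong three-valued logic K3 and Bochvar's internal three-valued logic treat U differently under the binary connectives.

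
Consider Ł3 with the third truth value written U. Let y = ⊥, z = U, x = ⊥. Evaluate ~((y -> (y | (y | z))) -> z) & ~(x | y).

y | z = ⊥ | U = U
y | (y | z) = ⊥ | U = U
y -> (y | (y | z)) = ⊥ -> U = ⊤  [min(1, 1−0+½)]
(y -> (y | (y | z))) -> z = ⊤ -> U = U
~((y -> (y | (y | z))) -> z) = ~U = U
x | y = ⊥ | ⊥ = ⊥
~(x | y) = ~⊥ = ⊤
~((y -> (y | (y | z))) -> z) & ~(x | y) = U & ⊤ = U

U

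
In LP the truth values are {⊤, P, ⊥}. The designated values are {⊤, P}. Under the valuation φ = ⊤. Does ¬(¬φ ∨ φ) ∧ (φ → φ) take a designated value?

No

¬φ = ¬⊤ = ⊥
¬φ ∨ φ = ⊥ ∨ ⊤ = ⊤
¬(¬φ ∨ φ) = ¬⊤ = ⊥
φ → φ = ⊤ → ⊤ = ⊤
¬(¬φ ∨ φ) ∧ (φ → φ) = ⊥ ∧ ⊤ = ⊥
⊥ ∉ {⊤, P}.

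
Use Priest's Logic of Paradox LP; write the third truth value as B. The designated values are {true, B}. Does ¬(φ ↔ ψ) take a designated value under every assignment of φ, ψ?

Countermodel: φ=true, ψ=true gives false, which is not designated.

No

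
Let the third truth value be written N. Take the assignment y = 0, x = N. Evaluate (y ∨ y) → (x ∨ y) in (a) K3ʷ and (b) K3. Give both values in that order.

In K3ʷ: y ∨ y = 0 ∨ 0 = 0
x ∨ y = N ∨ 0 = N
(y ∨ y) → (x ∨ y) = 0 → N = N  [any arg is the third value ⇒ result is the third value]
In K3: y ∨ y = 0 ∨ 0 = 0
x ∨ y = N ∨ 0 = N
(y ∨ y) → (x ∨ y) = 0 → N = 1  [¬0 ∨ N]
They differ because K3ʷ and K3 treat N differently under the binary connectives.

N; 1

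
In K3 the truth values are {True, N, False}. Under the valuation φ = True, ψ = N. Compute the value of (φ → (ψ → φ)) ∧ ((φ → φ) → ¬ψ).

N

ψ → φ = N → True = True
φ → (ψ → φ) = True → True = True
φ → φ = True → True = True
¬ψ = ¬N = N
(φ → φ) → ¬ψ = True → N = N
(φ → (ψ → φ)) ∧ ((φ → φ) → ¬ψ) = True ∧ N = N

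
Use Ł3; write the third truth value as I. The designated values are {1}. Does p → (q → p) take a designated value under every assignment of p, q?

Every assignment of p, q over {1, I, 0} gives a value in {1}.
In particular, with p=I, q=I: p → (q → p) = 1.

Yes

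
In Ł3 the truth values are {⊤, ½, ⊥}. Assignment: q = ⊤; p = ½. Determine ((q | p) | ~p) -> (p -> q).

q | p = ⊤ | ½ = ⊤
~p = ~½ = ½
(q | p) | ~p = ⊤ | ½ = ⊤
p -> q = ½ -> ⊤ = ⊤
((q | p) | ~p) -> (p -> q) = ⊤ -> ⊤ = ⊤

⊤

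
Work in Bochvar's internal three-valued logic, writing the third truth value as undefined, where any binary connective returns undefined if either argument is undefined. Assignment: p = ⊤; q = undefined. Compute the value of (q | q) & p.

q | q = undefined | undefined = undefined
(q | q) & p = undefined & ⊤ = undefined

undefined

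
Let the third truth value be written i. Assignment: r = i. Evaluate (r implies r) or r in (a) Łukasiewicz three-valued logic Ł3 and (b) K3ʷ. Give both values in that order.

T; i

In Łukasiewicz three-valued logic Ł3: r implies r = i implies i = T
(r implies r) or r = T or i = T
In K3ʷ: r implies r = i implies i = i
(r implies r) or r = i or i = i
They differ because Łukasiewicz three-valued logic Ł3 and K3ʷ treat i differently under the binary connectives.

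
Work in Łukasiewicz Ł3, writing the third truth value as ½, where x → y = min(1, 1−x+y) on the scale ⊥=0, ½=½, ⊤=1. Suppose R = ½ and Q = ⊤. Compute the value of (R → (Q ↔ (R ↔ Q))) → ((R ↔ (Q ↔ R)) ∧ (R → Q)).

⊤

R ↔ Q = ½ ↔ ⊤ = ½
Q ↔ (R ↔ Q) = ⊤ ↔ ½ = ½
R → (Q ↔ (R ↔ Q)) = ½ → ½ = ⊤
Q ↔ R = ⊤ ↔ ½ = ½
R ↔ (Q ↔ R) = ½ ↔ ½ = ⊤
R → Q = ½ → ⊤ = ⊤
(R ↔ (Q ↔ R)) ∧ (R → Q) = ⊤ ∧ ⊤ = ⊤
(R → (Q ↔ (R ↔ Q))) → ((R ↔ (Q ↔ R)) ∧ (R → Q)) = ⊤ → ⊤ = ⊤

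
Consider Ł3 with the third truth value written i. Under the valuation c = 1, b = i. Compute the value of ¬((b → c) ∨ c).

b → c = i → 1 = 1  [min(1, 1−½+1)]
(b → c) ∨ c = 1 ∨ 1 = 1
¬((b → c) ∨ c) = ¬1 = 0

0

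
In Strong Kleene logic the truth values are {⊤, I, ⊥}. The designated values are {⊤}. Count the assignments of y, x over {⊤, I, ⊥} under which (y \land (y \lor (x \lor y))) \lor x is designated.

5

Of the 9 assignments, 5 give a value in {⊤}.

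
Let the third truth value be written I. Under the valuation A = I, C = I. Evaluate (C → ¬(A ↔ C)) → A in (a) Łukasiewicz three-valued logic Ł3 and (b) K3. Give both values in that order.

In Łukasiewicz three-valued logic Ł3: A ↔ C = I ↔ I = 1  [1 − |½−½|]
¬(A ↔ C) = ¬1 = 0
C → ¬(A ↔ C) = I → 0 = I
(C → ¬(A ↔ C)) → A = I → I = 1
In K3: A ↔ C = I ↔ I = I
¬(A ↔ C) = ¬I = I
C → ¬(A ↔ C) = I → I = I  [¬I ∨ I]
(C → ¬(A ↔ C)) → A = I → I = I
They differ because Łukasiewicz three-valued logic Ł3 and K3 treat I differently under implication.

1; I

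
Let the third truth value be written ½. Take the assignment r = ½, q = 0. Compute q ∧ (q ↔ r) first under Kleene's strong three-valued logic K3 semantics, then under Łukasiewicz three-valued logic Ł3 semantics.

In Kleene's strong three-valued logic K3: q ↔ r = 0 ↔ ½ = ½
q ∧ (q ↔ r) = 0 ∧ ½ = 0
In Łukasiewicz three-valued logic Ł3: q ↔ r = 0 ↔ ½ = ½  [1 − |0−½|]
q ∧ (q ↔ r) = 0 ∧ ½ = 0

0; 0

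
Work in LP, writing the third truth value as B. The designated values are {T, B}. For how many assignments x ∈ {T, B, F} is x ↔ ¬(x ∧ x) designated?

1

x=T: F ·
x=B: B ✓
x=F: F ·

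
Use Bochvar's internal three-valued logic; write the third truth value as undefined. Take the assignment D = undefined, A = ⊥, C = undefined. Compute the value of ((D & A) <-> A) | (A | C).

D & A = undefined & ⊥ = undefined
(D & A) <-> A = undefined <-> ⊥ = undefined
A | C = ⊥ | undefined = undefined
((D & A) <-> A) | (A | C) = undefined | undefined = undefined

undefined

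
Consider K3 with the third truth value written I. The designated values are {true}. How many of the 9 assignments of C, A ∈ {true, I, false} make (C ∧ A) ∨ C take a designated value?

3

Designated under: (C=true, A=true); (C=true, A=I); (C=true, A=false).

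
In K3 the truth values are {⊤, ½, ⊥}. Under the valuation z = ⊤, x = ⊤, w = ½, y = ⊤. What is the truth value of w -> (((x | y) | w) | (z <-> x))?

⊤

x | y = ⊤ | ⊤ = ⊤
(x | y) | w = ⊤ | ½ = ⊤
z <-> x = ⊤ <-> ⊤ = ⊤
((x | y) | w) | (z <-> x) = ⊤ | ⊤ = ⊤
w -> (((x | y) | w) | (z <-> x)) = ½ -> ⊤ = ⊤  [~½ | ⊤]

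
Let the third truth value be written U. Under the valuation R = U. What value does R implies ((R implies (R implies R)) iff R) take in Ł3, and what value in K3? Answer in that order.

1; U

In Ł3: R implies R = U implies U = 1  [min(1, 1−½+½)]
R implies (R implies R) = U implies 1 = 1
(R implies (R implies R)) iff R = 1 iff U = U
R implies ((R implies (R implies R)) iff R) = U implies U = 1
In K3: R implies R = U implies U = U
R implies (R implies R) = U implies U = U
(R implies (R implies R)) iff R = U iff U = U
R implies ((R implies (R implies R)) iff R) = U implies U = U
They differ because Ł3 and K3 treat U differently under implication.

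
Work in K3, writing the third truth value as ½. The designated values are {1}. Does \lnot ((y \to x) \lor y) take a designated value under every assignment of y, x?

Countermodel: y=1, x=1 gives 0, which is not designated.

No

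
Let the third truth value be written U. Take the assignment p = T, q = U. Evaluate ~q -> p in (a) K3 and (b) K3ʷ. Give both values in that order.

T; U

In K3: ~q = ~U = U
~q -> p = U -> T = T  [~U | T]
In K3ʷ: ~q = ~U = U
~q -> p = U -> T = U  [any arg is the third value ⇒ result is the third value]
They differ because K3 and K3ʷ treat U differently under the binary connectives.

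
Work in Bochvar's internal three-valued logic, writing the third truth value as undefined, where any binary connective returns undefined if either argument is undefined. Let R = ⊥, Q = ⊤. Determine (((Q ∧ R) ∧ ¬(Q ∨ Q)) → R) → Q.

Q ∧ R = ⊤ ∧ ⊥ = ⊥
Q ∨ Q = ⊤ ∨ ⊤ = ⊤
¬(Q ∨ Q) = ¬⊤ = ⊥
(Q ∧ R) ∧ ¬(Q ∨ Q) = ⊥ ∧ ⊥ = ⊥
((Q ∧ R) ∧ ¬(Q ∨ Q)) → R = ⊥ → ⊥ = ⊤
(((Q ∧ R) ∧ ¬(Q ∨ Q)) → R) → Q = ⊤ → ⊤ = ⊤

⊤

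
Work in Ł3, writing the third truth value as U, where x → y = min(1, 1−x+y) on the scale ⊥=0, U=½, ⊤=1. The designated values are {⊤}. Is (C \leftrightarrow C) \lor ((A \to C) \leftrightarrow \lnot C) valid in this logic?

Every assignment of C, A over {⊤, U, ⊥} gives a value in {⊤}.
In particular, with C=U, A=U: (C \leftrightarrow C) \lor ((A \to C) \leftrightarrow \lnot C) = ⊤.

Yes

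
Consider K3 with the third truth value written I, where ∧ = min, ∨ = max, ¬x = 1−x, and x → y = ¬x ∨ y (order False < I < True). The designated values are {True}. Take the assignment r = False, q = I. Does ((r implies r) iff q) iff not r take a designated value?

No

r implies r = False implies False = True
(r implies r) iff q = True iff I = I
not r = not False = True
((r implies r) iff q) iff not r = I iff True = I
I ∉ {True}.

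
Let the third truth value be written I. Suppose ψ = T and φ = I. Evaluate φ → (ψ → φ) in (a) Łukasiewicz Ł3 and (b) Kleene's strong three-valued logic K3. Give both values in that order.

T; I

In Łukasiewicz Ł3: ψ → φ = T → I = I  [min(1, 1−1+½)]
φ → (ψ → φ) = I → I = T
In Kleene's strong three-valued logic K3: ψ → φ = T → I = I
φ → (ψ → φ) = I → I = I
They differ because Łukasiewicz Ł3 and Kleene's strong three-valued logic K3 treat I differently under implication.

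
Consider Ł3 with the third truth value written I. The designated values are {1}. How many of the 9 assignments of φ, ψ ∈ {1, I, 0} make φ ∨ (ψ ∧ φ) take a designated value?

3

Designated under: (φ=1, ψ=1); (φ=1, ψ=I); (φ=1, ψ=0).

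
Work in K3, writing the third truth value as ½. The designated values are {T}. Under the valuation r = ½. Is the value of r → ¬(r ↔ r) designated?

r ↔ r = ½ ↔ ½ = ½
¬(r ↔ r) = ¬½ = ½
r → ¬(r ↔ r) = ½ → ½ = ½  [¬½ ∨ ½]
½ ∉ {T}.

No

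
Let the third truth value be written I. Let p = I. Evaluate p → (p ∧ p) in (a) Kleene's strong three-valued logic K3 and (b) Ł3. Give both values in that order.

I; ⊤

In Kleene's strong three-valued logic K3: p ∧ p = I ∧ I = I
p → (p ∧ p) = I → I = I
In Ł3: p ∧ p = I ∧ I = I
p → (p ∧ p) = I → I = ⊤  [min(1, 1−½+½)]
They differ because Kleene's strong three-valued logic K3 and Ł3 treat I differently under implication.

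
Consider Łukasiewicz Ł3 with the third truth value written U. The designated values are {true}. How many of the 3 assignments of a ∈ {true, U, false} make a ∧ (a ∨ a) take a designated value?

a=true: true ✓
a=U: U ·
a=false: false ·

1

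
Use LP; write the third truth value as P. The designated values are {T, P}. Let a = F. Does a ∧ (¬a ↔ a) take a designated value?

¬a = ¬F = T
¬a ↔ a = T ↔ F = F
a ∧ (¬a ↔ a) = F ∧ F = F
F ∉ {T, P}.

No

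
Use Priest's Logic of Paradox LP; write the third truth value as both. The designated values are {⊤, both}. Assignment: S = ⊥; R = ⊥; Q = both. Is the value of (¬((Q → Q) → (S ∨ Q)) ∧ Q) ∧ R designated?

Q → Q = both → both = both  [¬both ∨ both]
S ∨ Q = ⊥ ∨ both = both
(Q → Q) → (S ∨ Q) = both → both = both
¬((Q → Q) → (S ∨ Q)) = ¬both = both
¬((Q → Q) → (S ∨ Q)) ∧ Q = both ∧ both = both
(¬((Q → Q) → (S ∨ Q)) ∧ Q) ∧ R = both ∧ ⊥ = ⊥
⊥ ∉ {⊤, both}.

No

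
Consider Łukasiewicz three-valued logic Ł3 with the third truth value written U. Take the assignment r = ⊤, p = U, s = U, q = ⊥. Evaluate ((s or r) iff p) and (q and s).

⊥

s or r = U or ⊤ = ⊤
(s or r) iff p = ⊤ iff U = U
q and s = ⊥ and U = ⊥
((s or r) iff p) and (q and s) = U and ⊥ = ⊥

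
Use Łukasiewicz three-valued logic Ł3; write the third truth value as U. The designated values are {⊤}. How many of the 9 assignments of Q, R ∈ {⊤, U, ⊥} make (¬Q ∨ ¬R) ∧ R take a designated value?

Designated under: (Q=⊥, R=⊤).

1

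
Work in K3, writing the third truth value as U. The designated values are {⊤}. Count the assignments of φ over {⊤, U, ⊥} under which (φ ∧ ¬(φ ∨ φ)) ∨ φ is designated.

φ=⊤: ⊤ ✓
φ=U: U ·
φ=⊥: ⊥ ·

1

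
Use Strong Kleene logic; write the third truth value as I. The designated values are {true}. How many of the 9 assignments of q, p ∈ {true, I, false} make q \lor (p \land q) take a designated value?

3

Designated under: (q=true, p=true); (q=true, p=I); (q=true, p=false).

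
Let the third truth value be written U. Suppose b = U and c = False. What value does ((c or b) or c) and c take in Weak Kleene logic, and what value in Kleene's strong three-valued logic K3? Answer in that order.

In Weak Kleene logic: c or b = False or U = U
(c or b) or c = U or False = U
((c or b) or c) and c = U and False = U
In Kleene's strong three-valued logic K3: c or b = False or U = U
(c or b) or c = U or False = U
((c or b) or c) and c = U and False = False
They differ because Weak Kleene logic and Kleene's strong three-valued logic K3 treat U differently under the binary connectives.

U; False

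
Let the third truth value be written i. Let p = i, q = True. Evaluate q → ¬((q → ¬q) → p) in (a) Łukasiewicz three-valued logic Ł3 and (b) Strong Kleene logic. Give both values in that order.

False; False

In Łukasiewicz three-valued logic Ł3: ¬q = ¬True = False
q → ¬q = True → False = False
(q → ¬q) → p = False → i = True  [min(1, 1−0+½)]
¬((q → ¬q) → p) = ¬True = False
q → ¬((q → ¬q) → p) = True → False = False
In Strong Kleene logic: ¬q = ¬True = False
q → ¬q = True → False = False
(q → ¬q) → p = False → i = True  [¬False ∨ i]
¬((q → ¬q) → p) = ¬True = False
q → ¬((q → ¬q) → p) = True → False = False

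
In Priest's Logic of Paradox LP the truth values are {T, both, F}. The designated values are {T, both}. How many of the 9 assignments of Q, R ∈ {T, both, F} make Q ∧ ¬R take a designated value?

Designated under: (Q=T, R=both); (Q=T, R=F); (Q=both, R=both); (Q=both, R=F).

4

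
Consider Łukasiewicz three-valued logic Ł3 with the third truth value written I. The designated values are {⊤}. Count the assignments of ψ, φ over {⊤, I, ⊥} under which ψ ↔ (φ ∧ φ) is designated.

3

Designated under: (ψ=⊤, φ=⊤); (ψ=I, φ=I); (ψ=⊥, φ=⊥).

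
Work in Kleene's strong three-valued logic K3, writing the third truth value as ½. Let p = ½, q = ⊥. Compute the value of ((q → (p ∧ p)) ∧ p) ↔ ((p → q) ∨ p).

½

p ∧ p = ½ ∧ ½ = ½
q → (p ∧ p) = ⊥ → ½ = ⊤  [¬⊥ ∨ ½]
(q → (p ∧ p)) ∧ p = ⊤ ∧ ½ = ½
p → q = ½ → ⊥ = ½
(p → q) ∨ p = ½ ∨ ½ = ½
((q → (p ∧ p)) ∧ p) ↔ ((p → q) ∨ p) = ½ ↔ ½ = ½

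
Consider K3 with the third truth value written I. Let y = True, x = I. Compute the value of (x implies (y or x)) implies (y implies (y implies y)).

y or x = True or I = True
x implies (y or x) = I implies True = True
y implies y = True implies True = True
y implies (y implies y) = True implies True = True
(x implies (y or x)) implies (y implies (y implies y)) = True implies True = True

True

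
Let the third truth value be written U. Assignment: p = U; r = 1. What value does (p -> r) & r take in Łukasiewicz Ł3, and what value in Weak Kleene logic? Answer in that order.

1; U

In Łukasiewicz Ł3: p -> r = U -> 1 = 1  [min(1, 1−½+1)]
(p -> r) & r = 1 & 1 = 1
In Weak Kleene logic: p -> r = U -> 1 = U  [any arg is the third value ⇒ result is the third value]
(p -> r) & r = U & 1 = U
They differ because Łukasiewicz Ł3 and Weak Kleene logic treat U differently under the binary connectives.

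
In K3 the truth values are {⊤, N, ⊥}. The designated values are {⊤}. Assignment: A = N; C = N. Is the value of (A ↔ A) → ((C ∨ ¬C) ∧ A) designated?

No

A ↔ A = N ↔ N = N
¬C = ¬N = N
C ∨ ¬C = N ∨ N = N
(C ∨ ¬C) ∧ A = N ∧ N = N
(A ↔ A) → ((C ∨ ¬C) ∧ A) = N → N = N  [¬N ∨ N]
N ∉ {⊤}.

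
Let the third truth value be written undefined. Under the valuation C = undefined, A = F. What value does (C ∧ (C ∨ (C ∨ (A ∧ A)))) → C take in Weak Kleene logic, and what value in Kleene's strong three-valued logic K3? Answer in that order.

In Weak Kleene logic: A ∧ A = F ∧ F = F
C ∨ (A ∧ A) = undefined ∨ F = undefined
C ∨ (C ∨ (A ∧ A)) = undefined ∨ undefined = undefined
C ∧ (C ∨ (C ∨ (A ∧ A))) = undefined ∧ undefined = undefined
(C ∧ (C ∨ (C ∨ (A ∧ A)))) → C = undefined → undefined = undefined
In Kleene's strong three-valued logic K3: A ∧ A = F ∧ F = F
C ∨ (A ∧ A) = undefined ∨ F = undefined
C ∨ (C ∨ (A ∧ A)) = undefined ∨ undefined = undefined
C ∧ (C ∨ (C ∨ (A ∧ A))) = undefined ∧ undefined = undefined
(C ∧ (C ∨ (C ∨ (A ∧ A)))) → C = undefined → undefined = undefined  [¬undefined ∨ undefined]

undefined; undefined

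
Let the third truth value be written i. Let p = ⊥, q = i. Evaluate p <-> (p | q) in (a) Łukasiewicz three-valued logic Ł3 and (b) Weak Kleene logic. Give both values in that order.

In Łukasiewicz three-valued logic Ł3: p | q = ⊥ | i = i
p <-> (p | q) = ⊥ <-> i = i  [1 − |0−½|]
In Weak Kleene logic: p | q = ⊥ | i = i
p <-> (p | q) = ⊥ <-> i = i

i; i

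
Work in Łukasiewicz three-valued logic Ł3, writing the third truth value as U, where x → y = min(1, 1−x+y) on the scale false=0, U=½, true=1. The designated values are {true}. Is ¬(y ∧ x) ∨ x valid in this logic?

Countermodel: y=true, x=U gives U, which is not designated.

No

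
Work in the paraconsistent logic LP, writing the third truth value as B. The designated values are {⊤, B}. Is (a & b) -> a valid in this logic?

Every assignment of a, b over {⊤, B, ⊥} gives a value in {⊤, B}.
In particular, with a=B, b=B: (a & b) -> a = B.

Yes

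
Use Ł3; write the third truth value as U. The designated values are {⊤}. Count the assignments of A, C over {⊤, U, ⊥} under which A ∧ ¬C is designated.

Designated under: (A=⊤, C=⊥).

1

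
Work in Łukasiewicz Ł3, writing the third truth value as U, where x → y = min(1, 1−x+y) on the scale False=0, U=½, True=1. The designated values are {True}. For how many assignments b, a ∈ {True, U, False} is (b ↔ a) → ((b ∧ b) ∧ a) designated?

5

Of the 9 assignments, 5 give a value in {True}.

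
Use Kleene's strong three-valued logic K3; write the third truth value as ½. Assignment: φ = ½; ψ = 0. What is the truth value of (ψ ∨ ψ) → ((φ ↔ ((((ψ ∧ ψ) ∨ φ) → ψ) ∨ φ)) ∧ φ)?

ψ ∨ ψ = 0 ∨ 0 = 0
ψ ∧ ψ = 0 ∧ 0 = 0
(ψ ∧ ψ) ∨ φ = 0 ∨ ½ = ½
((ψ ∧ ψ) ∨ φ) → ψ = ½ → 0 = ½  [¬½ ∨ 0]
(((ψ ∧ ψ) ∨ φ) → ψ) ∨ φ = ½ ∨ ½ = ½
φ ↔ ((((ψ ∧ ψ) ∨ φ) → ψ) ∨ φ) = ½ ↔ ½ = ½
(φ ↔ ((((ψ ∧ ψ) ∨ φ) → ψ) ∨ φ)) ∧ φ = ½ ∧ ½ = ½
(ψ ∨ ψ) → ((φ ↔ ((((ψ ∧ ψ) ∨ φ) → ψ) ∨ φ)) ∧ φ) = 0 → ½ = 1

1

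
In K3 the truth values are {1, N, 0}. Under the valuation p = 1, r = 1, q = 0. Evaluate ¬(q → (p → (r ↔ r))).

r ↔ r = 1 ↔ 1 = 1
p → (r ↔ r) = 1 → 1 = 1
q → (p → (r ↔ r)) = 0 → 1 = 1
¬(q → (p → (r ↔ r))) = ¬1 = 0

0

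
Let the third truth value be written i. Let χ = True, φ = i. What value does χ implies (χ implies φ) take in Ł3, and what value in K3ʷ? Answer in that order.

In Ł3: χ implies φ = True implies i = i  [min(1, 1−1+½)]
χ implies (χ implies φ) = True implies i = i
In K3ʷ: χ implies φ = True implies i = i  [any arg is the third value ⇒ result is the third value]
χ implies (χ implies φ) = True implies i = i

i; i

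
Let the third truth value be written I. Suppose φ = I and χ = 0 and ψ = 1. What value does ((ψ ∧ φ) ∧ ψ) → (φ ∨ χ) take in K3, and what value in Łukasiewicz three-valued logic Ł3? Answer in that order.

In K3: ψ ∧ φ = 1 ∧ I = I
(ψ ∧ φ) ∧ ψ = I ∧ 1 = I
φ ∨ χ = I ∨ 0 = I
((ψ ∧ φ) ∧ ψ) → (φ ∨ χ) = I → I = I  [¬I ∨ I]
In Łukasiewicz three-valued logic Ł3: ψ ∧ φ = 1 ∧ I = I
(ψ ∧ φ) ∧ ψ = I ∧ 1 = I
φ ∨ χ = I ∨ 0 = I
((ψ ∧ φ) ∧ ψ) → (φ ∨ χ) = I → I = 1  [min(1, 1−½+½)]
They differ because K3 and Łukasiewicz three-valued logic Ł3 treat I differently under implication.

I; 1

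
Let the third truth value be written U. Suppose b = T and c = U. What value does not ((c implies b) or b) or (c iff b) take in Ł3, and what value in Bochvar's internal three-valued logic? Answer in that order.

U; U

In Ł3: c implies b = U implies T = T
(c implies b) or b = T or T = T
not ((c implies b) or b) = not T = F
c iff b = U iff T = U
not ((c implies b) or b) or (c iff b) = F or U = U
In Bochvar's internal three-valued logic: c implies b = U implies T = U  [any arg is the third value ⇒ result is the third value]
(c implies b) or b = U or T = U
not ((c implies b) or b) = not U = U
c iff b = U iff T = U
not ((c implies b) or b) or (c iff b) = U or U = U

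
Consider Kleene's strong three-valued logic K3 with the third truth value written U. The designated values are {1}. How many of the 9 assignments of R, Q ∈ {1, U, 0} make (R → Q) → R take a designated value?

3

Designated under: (R=1, Q=1); (R=1, Q=U); (R=1, Q=0).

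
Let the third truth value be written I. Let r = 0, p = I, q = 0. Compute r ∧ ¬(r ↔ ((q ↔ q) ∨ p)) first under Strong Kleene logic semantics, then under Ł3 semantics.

In Strong Kleene logic: q ↔ q = 0 ↔ 0 = 1
(q ↔ q) ∨ p = 1 ∨ I = 1
r ↔ ((q ↔ q) ∨ p) = 0 ↔ 1 = 0
¬(r ↔ ((q ↔ q) ∨ p)) = ¬0 = 1
r ∧ ¬(r ↔ ((q ↔ q) ∨ p)) = 0 ∧ 1 = 0
In Ł3: q ↔ q = 0 ↔ 0 = 1
(q ↔ q) ∨ p = 1 ∨ I = 1
r ↔ ((q ↔ q) ∨ p) = 0 ↔ 1 = 0
¬(r ↔ ((q ↔ q) ∨ p)) = ¬0 = 1
r ∧ ¬(r ↔ ((q ↔ q) ∨ p)) = 0 ∧ 1 = 0

0; 0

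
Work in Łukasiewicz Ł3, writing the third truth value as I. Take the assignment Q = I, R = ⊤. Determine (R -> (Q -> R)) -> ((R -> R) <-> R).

Q -> R = I -> ⊤ = ⊤  [min(1, 1−½+1)]
R -> (Q -> R) = ⊤ -> ⊤ = ⊤
R -> R = ⊤ -> ⊤ = ⊤
(R -> R) <-> R = ⊤ <-> ⊤ = ⊤
(R -> (Q -> R)) -> ((R -> R) <-> R) = ⊤ -> ⊤ = ⊤

⊤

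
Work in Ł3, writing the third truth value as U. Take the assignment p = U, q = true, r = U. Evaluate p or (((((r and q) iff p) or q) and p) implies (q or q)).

r and q = U and true = U
(r and q) iff p = U iff U = true  [1 − |½−½|]
((r and q) iff p) or q = true or true = true
(((r and q) iff p) or q) and p = true and U = U
q or q = true or true = true
((((r and q) iff p) or q) and p) implies (q or q) = U implies true = true
p or (((((r and q) iff p) or q) and p) implies (q or q)) = U or true = true

true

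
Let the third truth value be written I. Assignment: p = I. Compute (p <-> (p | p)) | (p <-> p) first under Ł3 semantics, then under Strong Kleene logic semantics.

In Ł3: p | p = I | I = I
p <-> (p | p) = I <-> I = ⊤  [1 − |½−½|]
p <-> p = I <-> I = ⊤
(p <-> (p | p)) | (p <-> p) = ⊤ | ⊤ = ⊤
In Strong Kleene logic: p | p = I | I = I
p <-> (p | p) = I <-> I = I
p <-> p = I <-> I = I
(p <-> (p | p)) | (p <-> p) = I | I = I
They differ because Ł3 and Strong Kleene logic treat I differently under implication.

⊤; I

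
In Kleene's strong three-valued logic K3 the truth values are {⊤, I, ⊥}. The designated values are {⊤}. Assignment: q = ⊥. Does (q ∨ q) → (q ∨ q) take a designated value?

Yes

q ∨ q = ⊥ ∨ ⊥ = ⊥
q ∨ q = ⊥ ∨ ⊥ = ⊥
(q ∨ q) → (q ∨ q) = ⊥ → ⊥ = ⊤
⊤ ∈ {⊤}.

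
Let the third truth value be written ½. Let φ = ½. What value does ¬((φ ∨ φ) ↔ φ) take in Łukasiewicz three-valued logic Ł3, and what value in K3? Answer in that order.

⊥; ½

In Łukasiewicz three-valued logic Ł3: φ ∨ φ = ½ ∨ ½ = ½
(φ ∨ φ) ↔ φ = ½ ↔ ½ = ⊤  [1 − |½−½|]
¬((φ ∨ φ) ↔ φ) = ¬⊤ = ⊥
In K3: φ ∨ φ = ½ ∨ ½ = ½
(φ ∨ φ) ↔ φ = ½ ↔ ½ = ½
¬((φ ∨ φ) ↔ φ) = ¬½ = ½
They differ because Łukasiewicz three-valued logic Ł3 and K3 treat ½ differently under implication.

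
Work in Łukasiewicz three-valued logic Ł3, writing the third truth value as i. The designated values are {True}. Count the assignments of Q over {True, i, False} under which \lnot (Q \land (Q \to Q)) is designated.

1

Q=True: False ·
Q=i: i ·
Q=False: True ✓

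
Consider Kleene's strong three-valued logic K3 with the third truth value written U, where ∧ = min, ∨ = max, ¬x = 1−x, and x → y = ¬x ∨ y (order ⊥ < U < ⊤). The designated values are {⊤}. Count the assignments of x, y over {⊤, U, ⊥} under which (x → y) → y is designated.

Designated under: (x=⊤, y=⊤); (x=⊤, y=⊥); (x=U, y=⊤); (x=⊥, y=⊤).

4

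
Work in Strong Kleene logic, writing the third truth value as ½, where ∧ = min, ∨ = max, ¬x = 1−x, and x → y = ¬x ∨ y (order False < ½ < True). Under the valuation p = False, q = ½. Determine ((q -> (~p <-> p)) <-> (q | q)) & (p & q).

False

~p = ~False = True
~p <-> p = True <-> False = False
q -> (~p <-> p) = ½ -> False = ½  [~½ | False]
q | q = ½ | ½ = ½
(q -> (~p <-> p)) <-> (q | q) = ½ <-> ½ = ½
p & q = False & ½ = False
((q -> (~p <-> p)) <-> (q | q)) & (p & q) = ½ & False = False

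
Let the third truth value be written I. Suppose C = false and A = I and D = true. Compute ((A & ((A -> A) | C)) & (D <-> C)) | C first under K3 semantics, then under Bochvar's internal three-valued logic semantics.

In K3: A -> A = I -> I = I  [~I | I]
(A -> A) | C = I | false = I
A & ((A -> A) | C) = I & I = I
D <-> C = true <-> false = false
(A & ((A -> A) | C)) & (D <-> C) = I & false = false
((A & ((A -> A) | C)) & (D <-> C)) | C = false | false = false
In Bochvar's internal three-valued logic: A -> A = I -> I = I  [any arg is the third value ⇒ result is the third value]
(A -> A) | C = I | false = I
A & ((A -> A) | C) = I & I = I
D <-> C = true <-> false = false
(A & ((A -> A) | C)) & (D <-> C) = I & false = I
((A & ((A -> A) | C)) & (D <-> C)) | C = I | false = I
They differ because K3 and Bochvar's internal three-valued logic treat I differently under the binary connectives.

false; I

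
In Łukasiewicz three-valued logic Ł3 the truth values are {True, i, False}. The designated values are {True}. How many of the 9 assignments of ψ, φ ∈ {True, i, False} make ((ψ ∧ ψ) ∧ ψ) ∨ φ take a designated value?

5

Of the 9 assignments, 5 give a value in {True}.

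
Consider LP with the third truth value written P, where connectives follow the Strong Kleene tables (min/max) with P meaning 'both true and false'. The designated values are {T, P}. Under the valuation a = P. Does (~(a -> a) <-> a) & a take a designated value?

a -> a = P -> P = P  [~P | P]
~(a -> a) = ~P = P
~(a -> a) <-> a = P <-> P = P
(~(a -> a) <-> a) & a = P & P = P
P ∈ {T, P}.

Yes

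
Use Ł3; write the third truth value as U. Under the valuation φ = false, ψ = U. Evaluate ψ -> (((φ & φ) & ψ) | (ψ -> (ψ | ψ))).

φ & φ = false & false = false
(φ & φ) & ψ = false & U = false
ψ | ψ = U | U = U
ψ -> (ψ | ψ) = U -> U = true
((φ & φ) & ψ) | (ψ -> (ψ | ψ)) = false | true = true
ψ -> (((φ & φ) & ψ) | (ψ -> (ψ | ψ))) = U -> true = true

true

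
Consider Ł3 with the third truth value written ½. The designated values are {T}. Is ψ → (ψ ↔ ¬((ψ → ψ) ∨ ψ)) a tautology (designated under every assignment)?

Countermodel: ψ=T gives F, which is not designated.

No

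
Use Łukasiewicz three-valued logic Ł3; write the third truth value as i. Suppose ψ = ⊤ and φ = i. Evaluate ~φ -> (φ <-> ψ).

⊤

~φ = ~i = i
φ <-> ψ = i <-> ⊤ = i  [1 − |½−1|]
~φ -> (φ <-> ψ) = i -> i = ⊤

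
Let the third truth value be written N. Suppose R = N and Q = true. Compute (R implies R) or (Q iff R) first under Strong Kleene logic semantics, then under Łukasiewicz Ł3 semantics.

In Strong Kleene logic: R implies R = N implies N = N
Q iff R = true iff N = N
(R implies R) or (Q iff R) = N or N = N
In Łukasiewicz Ł3: R implies R = N implies N = true  [min(1, 1−½+½)]
Q iff R = true iff N = N
(R implies R) or (Q iff R) = true or N = true
They differ because Strong Kleene logic and Łukasiewicz Ł3 treat N differently under implication.

N; true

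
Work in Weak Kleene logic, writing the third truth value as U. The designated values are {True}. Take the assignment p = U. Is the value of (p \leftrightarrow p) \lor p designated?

p \leftrightarrow p = U \leftrightarrow U = U
(p \leftrightarrow p) \lor p = U \lor U = U
U ∉ {True}.

No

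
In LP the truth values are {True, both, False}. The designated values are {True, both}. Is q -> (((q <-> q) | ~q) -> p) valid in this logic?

No

Countermodel: q=True, p=False gives False, which is not designated.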